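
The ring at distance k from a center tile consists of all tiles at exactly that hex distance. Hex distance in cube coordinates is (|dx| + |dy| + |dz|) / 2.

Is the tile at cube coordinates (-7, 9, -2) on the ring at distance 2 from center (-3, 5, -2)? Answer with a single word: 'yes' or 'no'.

Answer: no

Derivation:
|px - cx| = |-7 - (-3)| = 4
|py - cy| = |9 - 5| = 4
|pz - cz| = |-2 - (-2)| = 0
distance = (4+4+0)/2 = 8/2 = 4
radius = 2; distance != radius -> no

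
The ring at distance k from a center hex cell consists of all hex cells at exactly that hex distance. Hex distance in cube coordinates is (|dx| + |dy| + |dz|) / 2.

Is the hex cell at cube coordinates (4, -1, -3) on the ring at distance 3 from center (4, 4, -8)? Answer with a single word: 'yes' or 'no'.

|px - cx| = |4 - 4| = 0
|py - cy| = |-1 - 4| = 5
|pz - cz| = |-3 - (-8)| = 5
distance = (0+5+5)/2 = 10/2 = 5
radius = 3; distance != radius -> no

Answer: no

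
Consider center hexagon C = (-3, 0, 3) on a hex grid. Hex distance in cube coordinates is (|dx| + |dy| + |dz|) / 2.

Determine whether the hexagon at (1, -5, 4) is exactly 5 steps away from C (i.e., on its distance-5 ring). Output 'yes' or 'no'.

|px - cx| = |1 - (-3)| = 4
|py - cy| = |-5 - 0| = 5
|pz - cz| = |4 - 3| = 1
distance = (4+5+1)/2 = 10/2 = 5
radius = 5; distance == radius -> yes

Answer: yes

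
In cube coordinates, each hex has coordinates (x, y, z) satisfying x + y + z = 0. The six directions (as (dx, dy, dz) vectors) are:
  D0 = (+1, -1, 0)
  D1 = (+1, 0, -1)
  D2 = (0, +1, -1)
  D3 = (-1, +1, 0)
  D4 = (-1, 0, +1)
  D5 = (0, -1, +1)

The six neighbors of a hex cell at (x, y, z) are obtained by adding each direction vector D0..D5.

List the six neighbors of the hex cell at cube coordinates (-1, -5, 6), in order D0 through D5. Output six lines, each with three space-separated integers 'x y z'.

Answer: 0 -6 6
0 -5 5
-1 -4 5
-2 -4 6
-2 -5 7
-1 -6 7

Derivation:
Center: (-1, -5, 6). Add each direction:
  D0: (-1, -5, 6) + (1, -1, 0) = (0, -6, 6)
  D1: (-1, -5, 6) + (1, 0, -1) = (0, -5, 5)
  D2: (-1, -5, 6) + (0, 1, -1) = (-1, -4, 5)
  D3: (-1, -5, 6) + (-1, 1, 0) = (-2, -4, 6)
  D4: (-1, -5, 6) + (-1, 0, 1) = (-2, -5, 7)
  D5: (-1, -5, 6) + (0, -1, 1) = (-1, -6, 7)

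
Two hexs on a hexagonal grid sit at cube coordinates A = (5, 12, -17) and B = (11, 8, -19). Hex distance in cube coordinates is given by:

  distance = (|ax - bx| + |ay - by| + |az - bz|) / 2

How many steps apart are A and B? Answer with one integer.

Answer: 6

Derivation:
|ax - bx| = |5 - 11| = 6
|ay - by| = |12 - 8| = 4
|az - bz| = |-17 - (-19)| = 2
distance = (6 + 4 + 2) / 2 = 12 / 2 = 6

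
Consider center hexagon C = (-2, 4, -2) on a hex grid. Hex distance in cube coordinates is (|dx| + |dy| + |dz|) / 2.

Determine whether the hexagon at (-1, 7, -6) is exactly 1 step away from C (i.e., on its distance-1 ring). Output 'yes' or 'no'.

Answer: no

Derivation:
|px - cx| = |-1 - (-2)| = 1
|py - cy| = |7 - 4| = 3
|pz - cz| = |-6 - (-2)| = 4
distance = (1+3+4)/2 = 8/2 = 4
radius = 1; distance != radius -> no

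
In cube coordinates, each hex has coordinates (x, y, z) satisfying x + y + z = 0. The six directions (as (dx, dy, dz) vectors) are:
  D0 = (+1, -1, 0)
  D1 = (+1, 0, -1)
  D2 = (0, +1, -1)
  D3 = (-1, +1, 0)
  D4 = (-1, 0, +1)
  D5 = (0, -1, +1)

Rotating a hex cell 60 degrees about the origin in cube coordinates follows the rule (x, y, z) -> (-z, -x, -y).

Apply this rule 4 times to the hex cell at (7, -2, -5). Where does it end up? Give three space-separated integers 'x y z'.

Answer: -5 7 -2

Derivation:
Start: (7, -2, -5)
Step 1: (7, -2, -5) -> (-(-5), -(7), -(-2)) = (5, -7, 2)
Step 2: (5, -7, 2) -> (-(2), -(5), -(-7)) = (-2, -5, 7)
Step 3: (-2, -5, 7) -> (-(7), -(-2), -(-5)) = (-7, 2, 5)
Step 4: (-7, 2, 5) -> (-(5), -(-7), -(2)) = (-5, 7, -2)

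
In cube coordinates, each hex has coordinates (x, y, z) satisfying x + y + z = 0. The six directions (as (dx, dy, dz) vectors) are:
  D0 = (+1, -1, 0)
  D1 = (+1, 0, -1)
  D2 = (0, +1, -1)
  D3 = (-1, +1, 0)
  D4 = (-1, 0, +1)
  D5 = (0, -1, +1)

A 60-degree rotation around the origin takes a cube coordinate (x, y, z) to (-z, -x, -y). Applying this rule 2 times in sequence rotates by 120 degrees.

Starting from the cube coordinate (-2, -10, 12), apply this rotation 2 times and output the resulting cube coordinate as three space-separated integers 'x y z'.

Start: (-2, -10, 12)
Step 1: (-2, -10, 12) -> (-(12), -(-2), -(-10)) = (-12, 2, 10)
Step 2: (-12, 2, 10) -> (-(10), -(-12), -(2)) = (-10, 12, -2)

Answer: -10 12 -2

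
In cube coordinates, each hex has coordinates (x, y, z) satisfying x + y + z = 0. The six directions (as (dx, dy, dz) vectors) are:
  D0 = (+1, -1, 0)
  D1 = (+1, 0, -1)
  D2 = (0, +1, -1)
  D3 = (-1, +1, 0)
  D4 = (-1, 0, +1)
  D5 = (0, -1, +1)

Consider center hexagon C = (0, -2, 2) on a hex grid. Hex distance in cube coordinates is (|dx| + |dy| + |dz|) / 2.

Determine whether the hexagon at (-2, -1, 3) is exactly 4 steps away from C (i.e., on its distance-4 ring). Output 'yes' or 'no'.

Answer: no

Derivation:
|px - cx| = |-2 - 0| = 2
|py - cy| = |-1 - (-2)| = 1
|pz - cz| = |3 - 2| = 1
distance = (2+1+1)/2 = 4/2 = 2
radius = 4; distance != radius -> no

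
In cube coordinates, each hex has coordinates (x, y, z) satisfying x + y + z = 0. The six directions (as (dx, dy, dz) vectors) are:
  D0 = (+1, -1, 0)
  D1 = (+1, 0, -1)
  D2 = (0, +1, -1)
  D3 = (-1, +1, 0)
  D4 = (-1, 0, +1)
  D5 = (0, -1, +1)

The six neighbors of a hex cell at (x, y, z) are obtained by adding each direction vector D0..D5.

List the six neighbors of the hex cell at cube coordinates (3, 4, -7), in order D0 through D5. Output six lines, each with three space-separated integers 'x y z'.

Answer: 4 3 -7
4 4 -8
3 5 -8
2 5 -7
2 4 -6
3 3 -6

Derivation:
Center: (3, 4, -7). Add each direction:
  D0: (3, 4, -7) + (1, -1, 0) = (4, 3, -7)
  D1: (3, 4, -7) + (1, 0, -1) = (4, 4, -8)
  D2: (3, 4, -7) + (0, 1, -1) = (3, 5, -8)
  D3: (3, 4, -7) + (-1, 1, 0) = (2, 5, -7)
  D4: (3, 4, -7) + (-1, 0, 1) = (2, 4, -6)
  D5: (3, 4, -7) + (0, -1, 1) = (3, 3, -6)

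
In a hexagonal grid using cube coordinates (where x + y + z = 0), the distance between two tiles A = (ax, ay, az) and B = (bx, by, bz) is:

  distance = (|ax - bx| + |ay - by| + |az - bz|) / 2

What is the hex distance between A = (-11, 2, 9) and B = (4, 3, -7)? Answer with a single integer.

|ax - bx| = |-11 - 4| = 15
|ay - by| = |2 - 3| = 1
|az - bz| = |9 - (-7)| = 16
distance = (15 + 1 + 16) / 2 = 32 / 2 = 16

Answer: 16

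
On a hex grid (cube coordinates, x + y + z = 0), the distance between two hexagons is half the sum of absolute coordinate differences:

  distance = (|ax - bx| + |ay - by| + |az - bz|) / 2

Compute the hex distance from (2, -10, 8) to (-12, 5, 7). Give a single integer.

Answer: 15

Derivation:
|ax - bx| = |2 - (-12)| = 14
|ay - by| = |-10 - 5| = 15
|az - bz| = |8 - 7| = 1
distance = (14 + 15 + 1) / 2 = 30 / 2 = 15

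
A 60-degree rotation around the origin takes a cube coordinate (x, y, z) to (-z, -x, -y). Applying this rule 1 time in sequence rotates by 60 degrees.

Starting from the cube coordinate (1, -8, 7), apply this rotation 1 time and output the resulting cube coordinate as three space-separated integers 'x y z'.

Start: (1, -8, 7)
Step 1: (1, -8, 7) -> (-(7), -(1), -(-8)) = (-7, -1, 8)

Answer: -7 -1 8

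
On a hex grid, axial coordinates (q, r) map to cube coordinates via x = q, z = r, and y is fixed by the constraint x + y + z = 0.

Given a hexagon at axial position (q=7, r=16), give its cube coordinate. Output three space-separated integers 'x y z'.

Answer: 7 -23 16

Derivation:
x = q = 7
z = r = 16
y = -x - z = -(7) - (16) = -23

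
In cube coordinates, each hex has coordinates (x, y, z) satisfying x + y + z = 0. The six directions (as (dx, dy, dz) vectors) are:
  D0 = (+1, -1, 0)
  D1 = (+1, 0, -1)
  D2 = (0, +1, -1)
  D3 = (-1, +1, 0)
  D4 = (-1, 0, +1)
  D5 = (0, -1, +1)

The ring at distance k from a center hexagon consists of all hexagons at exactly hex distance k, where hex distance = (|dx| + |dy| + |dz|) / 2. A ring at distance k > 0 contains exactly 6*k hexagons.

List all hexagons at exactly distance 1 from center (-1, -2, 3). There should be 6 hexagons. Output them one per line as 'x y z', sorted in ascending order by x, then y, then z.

Answer: -2 -2 4
-2 -1 3
-1 -3 4
-1 -1 2
0 -3 3
0 -2 2

Derivation:
Walk ring at distance 1 from (-1, -2, 3):
Start at center + D4*1 = (-2, -2, 4)
  hex 0: (-2, -2, 4)
  hex 1: (-1, -3, 4)
  hex 2: (0, -3, 3)
  hex 3: (0, -2, 2)
  hex 4: (-1, -1, 2)
  hex 5: (-2, -1, 3)
Sorted: 6 hexes.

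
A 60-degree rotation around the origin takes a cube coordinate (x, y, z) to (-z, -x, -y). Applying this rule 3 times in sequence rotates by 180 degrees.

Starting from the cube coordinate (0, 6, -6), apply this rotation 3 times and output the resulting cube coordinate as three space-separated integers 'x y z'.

Start: (0, 6, -6)
Step 1: (0, 6, -6) -> (-(-6), -(0), -(6)) = (6, 0, -6)
Step 2: (6, 0, -6) -> (-(-6), -(6), -(0)) = (6, -6, 0)
Step 3: (6, -6, 0) -> (-(0), -(6), -(-6)) = (0, -6, 6)

Answer: 0 -6 6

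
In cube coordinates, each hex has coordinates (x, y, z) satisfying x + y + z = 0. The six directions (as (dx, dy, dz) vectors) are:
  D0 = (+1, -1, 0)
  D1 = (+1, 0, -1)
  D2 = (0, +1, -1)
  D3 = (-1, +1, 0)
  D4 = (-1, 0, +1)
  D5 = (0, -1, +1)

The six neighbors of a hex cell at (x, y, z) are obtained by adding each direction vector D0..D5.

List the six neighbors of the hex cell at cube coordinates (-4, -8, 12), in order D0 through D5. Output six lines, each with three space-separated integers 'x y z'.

Center: (-4, -8, 12). Add each direction:
  D0: (-4, -8, 12) + (1, -1, 0) = (-3, -9, 12)
  D1: (-4, -8, 12) + (1, 0, -1) = (-3, -8, 11)
  D2: (-4, -8, 12) + (0, 1, -1) = (-4, -7, 11)
  D3: (-4, -8, 12) + (-1, 1, 0) = (-5, -7, 12)
  D4: (-4, -8, 12) + (-1, 0, 1) = (-5, -8, 13)
  D5: (-4, -8, 12) + (0, -1, 1) = (-4, -9, 13)

Answer: -3 -9 12
-3 -8 11
-4 -7 11
-5 -7 12
-5 -8 13
-4 -9 13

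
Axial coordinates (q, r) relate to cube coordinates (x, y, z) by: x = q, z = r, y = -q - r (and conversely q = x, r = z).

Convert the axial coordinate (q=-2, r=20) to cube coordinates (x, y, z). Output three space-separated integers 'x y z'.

x = q = -2
z = r = 20
y = -x - z = -(-2) - (20) = -18

Answer: -2 -18 20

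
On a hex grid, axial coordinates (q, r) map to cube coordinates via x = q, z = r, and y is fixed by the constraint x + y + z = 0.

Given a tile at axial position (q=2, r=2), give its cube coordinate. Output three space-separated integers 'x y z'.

Answer: 2 -4 2

Derivation:
x = q = 2
z = r = 2
y = -x - z = -(2) - (2) = -4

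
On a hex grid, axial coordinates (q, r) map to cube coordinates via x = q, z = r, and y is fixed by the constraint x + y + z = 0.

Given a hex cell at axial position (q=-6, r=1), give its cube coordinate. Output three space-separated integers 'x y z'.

Answer: -6 5 1

Derivation:
x = q = -6
z = r = 1
y = -x - z = -(-6) - (1) = 5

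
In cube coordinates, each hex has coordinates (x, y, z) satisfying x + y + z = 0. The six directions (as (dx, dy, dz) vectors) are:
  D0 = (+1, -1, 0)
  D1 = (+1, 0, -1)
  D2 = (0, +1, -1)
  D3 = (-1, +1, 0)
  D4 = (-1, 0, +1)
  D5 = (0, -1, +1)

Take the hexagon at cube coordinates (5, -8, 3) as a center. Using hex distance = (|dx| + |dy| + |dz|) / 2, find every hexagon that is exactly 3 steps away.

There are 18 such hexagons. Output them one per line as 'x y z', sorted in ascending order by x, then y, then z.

Walk ring at distance 3 from (5, -8, 3):
Start at center + D4*3 = (2, -8, 6)
  hex 0: (2, -8, 6)
  hex 1: (3, -9, 6)
  hex 2: (4, -10, 6)
  hex 3: (5, -11, 6)
  hex 4: (6, -11, 5)
  hex 5: (7, -11, 4)
  hex 6: (8, -11, 3)
  hex 7: (8, -10, 2)
  hex 8: (8, -9, 1)
  hex 9: (8, -8, 0)
  hex 10: (7, -7, 0)
  hex 11: (6, -6, 0)
  hex 12: (5, -5, 0)
  hex 13: (4, -5, 1)
  hex 14: (3, -5, 2)
  hex 15: (2, -5, 3)
  hex 16: (2, -6, 4)
  hex 17: (2, -7, 5)
Sorted: 18 hexes.

Answer: 2 -8 6
2 -7 5
2 -6 4
2 -5 3
3 -9 6
3 -5 2
4 -10 6
4 -5 1
5 -11 6
5 -5 0
6 -11 5
6 -6 0
7 -11 4
7 -7 0
8 -11 3
8 -10 2
8 -9 1
8 -8 0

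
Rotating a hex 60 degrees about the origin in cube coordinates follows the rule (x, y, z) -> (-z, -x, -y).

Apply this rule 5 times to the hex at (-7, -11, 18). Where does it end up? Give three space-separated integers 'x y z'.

Start: (-7, -11, 18)
Step 1: (-7, -11, 18) -> (-(18), -(-7), -(-11)) = (-18, 7, 11)
Step 2: (-18, 7, 11) -> (-(11), -(-18), -(7)) = (-11, 18, -7)
Step 3: (-11, 18, -7) -> (-(-7), -(-11), -(18)) = (7, 11, -18)
Step 4: (7, 11, -18) -> (-(-18), -(7), -(11)) = (18, -7, -11)
Step 5: (18, -7, -11) -> (-(-11), -(18), -(-7)) = (11, -18, 7)

Answer: 11 -18 7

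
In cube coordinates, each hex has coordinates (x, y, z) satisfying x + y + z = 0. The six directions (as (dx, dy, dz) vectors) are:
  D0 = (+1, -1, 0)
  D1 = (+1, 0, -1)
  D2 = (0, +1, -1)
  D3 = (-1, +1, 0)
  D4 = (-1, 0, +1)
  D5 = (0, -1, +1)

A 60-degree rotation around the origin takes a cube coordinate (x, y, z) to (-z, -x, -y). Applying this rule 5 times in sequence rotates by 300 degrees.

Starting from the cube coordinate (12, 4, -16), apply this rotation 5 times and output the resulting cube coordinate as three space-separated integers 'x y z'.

Answer: -4 16 -12

Derivation:
Start: (12, 4, -16)
Step 1: (12, 4, -16) -> (-(-16), -(12), -(4)) = (16, -12, -4)
Step 2: (16, -12, -4) -> (-(-4), -(16), -(-12)) = (4, -16, 12)
Step 3: (4, -16, 12) -> (-(12), -(4), -(-16)) = (-12, -4, 16)
Step 4: (-12, -4, 16) -> (-(16), -(-12), -(-4)) = (-16, 12, 4)
Step 5: (-16, 12, 4) -> (-(4), -(-16), -(12)) = (-4, 16, -12)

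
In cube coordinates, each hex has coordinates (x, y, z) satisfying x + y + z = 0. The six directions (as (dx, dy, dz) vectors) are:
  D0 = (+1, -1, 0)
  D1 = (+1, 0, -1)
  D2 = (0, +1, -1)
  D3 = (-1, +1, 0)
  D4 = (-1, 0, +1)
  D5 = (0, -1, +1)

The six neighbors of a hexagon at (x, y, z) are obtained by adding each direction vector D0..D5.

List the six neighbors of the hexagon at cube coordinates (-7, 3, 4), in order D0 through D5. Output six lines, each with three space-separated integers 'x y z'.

Answer: -6 2 4
-6 3 3
-7 4 3
-8 4 4
-8 3 5
-7 2 5

Derivation:
Center: (-7, 3, 4). Add each direction:
  D0: (-7, 3, 4) + (1, -1, 0) = (-6, 2, 4)
  D1: (-7, 3, 4) + (1, 0, -1) = (-6, 3, 3)
  D2: (-7, 3, 4) + (0, 1, -1) = (-7, 4, 3)
  D3: (-7, 3, 4) + (-1, 1, 0) = (-8, 4, 4)
  D4: (-7, 3, 4) + (-1, 0, 1) = (-8, 3, 5)
  D5: (-7, 3, 4) + (0, -1, 1) = (-7, 2, 5)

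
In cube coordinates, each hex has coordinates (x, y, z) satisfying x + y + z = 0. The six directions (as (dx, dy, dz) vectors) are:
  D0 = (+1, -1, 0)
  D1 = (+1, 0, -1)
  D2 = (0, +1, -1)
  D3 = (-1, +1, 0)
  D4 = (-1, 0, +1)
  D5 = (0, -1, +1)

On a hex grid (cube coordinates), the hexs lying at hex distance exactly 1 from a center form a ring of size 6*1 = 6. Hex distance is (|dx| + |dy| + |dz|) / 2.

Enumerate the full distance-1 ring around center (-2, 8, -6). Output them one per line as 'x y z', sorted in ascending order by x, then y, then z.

Answer: -3 8 -5
-3 9 -6
-2 7 -5
-2 9 -7
-1 7 -6
-1 8 -7

Derivation:
Walk ring at distance 1 from (-2, 8, -6):
Start at center + D4*1 = (-3, 8, -5)
  hex 0: (-3, 8, -5)
  hex 1: (-2, 7, -5)
  hex 2: (-1, 7, -6)
  hex 3: (-1, 8, -7)
  hex 4: (-2, 9, -7)
  hex 5: (-3, 9, -6)
Sorted: 6 hexes.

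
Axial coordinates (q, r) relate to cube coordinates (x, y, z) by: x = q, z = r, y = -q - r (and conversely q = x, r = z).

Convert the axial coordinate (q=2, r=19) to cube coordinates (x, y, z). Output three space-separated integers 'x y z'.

x = q = 2
z = r = 19
y = -x - z = -(2) - (19) = -21

Answer: 2 -21 19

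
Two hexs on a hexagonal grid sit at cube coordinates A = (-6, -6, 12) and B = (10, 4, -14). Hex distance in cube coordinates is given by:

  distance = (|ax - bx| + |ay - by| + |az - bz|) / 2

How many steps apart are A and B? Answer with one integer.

|ax - bx| = |-6 - 10| = 16
|ay - by| = |-6 - 4| = 10
|az - bz| = |12 - (-14)| = 26
distance = (16 + 10 + 26) / 2 = 52 / 2 = 26

Answer: 26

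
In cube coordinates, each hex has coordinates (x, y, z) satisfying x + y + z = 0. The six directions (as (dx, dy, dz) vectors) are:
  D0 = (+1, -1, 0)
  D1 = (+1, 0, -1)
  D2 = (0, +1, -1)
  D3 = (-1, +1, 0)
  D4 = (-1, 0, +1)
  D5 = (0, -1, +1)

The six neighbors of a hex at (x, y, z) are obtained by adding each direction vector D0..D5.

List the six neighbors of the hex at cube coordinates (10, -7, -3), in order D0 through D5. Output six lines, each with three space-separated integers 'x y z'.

Center: (10, -7, -3). Add each direction:
  D0: (10, -7, -3) + (1, -1, 0) = (11, -8, -3)
  D1: (10, -7, -3) + (1, 0, -1) = (11, -7, -4)
  D2: (10, -7, -3) + (0, 1, -1) = (10, -6, -4)
  D3: (10, -7, -3) + (-1, 1, 0) = (9, -6, -3)
  D4: (10, -7, -3) + (-1, 0, 1) = (9, -7, -2)
  D5: (10, -7, -3) + (0, -1, 1) = (10, -8, -2)

Answer: 11 -8 -3
11 -7 -4
10 -6 -4
9 -6 -3
9 -7 -2
10 -8 -2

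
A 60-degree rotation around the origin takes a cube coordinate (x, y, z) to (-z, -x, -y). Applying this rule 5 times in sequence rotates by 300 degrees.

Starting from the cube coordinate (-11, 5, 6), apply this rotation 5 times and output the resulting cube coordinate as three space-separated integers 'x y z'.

Start: (-11, 5, 6)
Step 1: (-11, 5, 6) -> (-(6), -(-11), -(5)) = (-6, 11, -5)
Step 2: (-6, 11, -5) -> (-(-5), -(-6), -(11)) = (5, 6, -11)
Step 3: (5, 6, -11) -> (-(-11), -(5), -(6)) = (11, -5, -6)
Step 4: (11, -5, -6) -> (-(-6), -(11), -(-5)) = (6, -11, 5)
Step 5: (6, -11, 5) -> (-(5), -(6), -(-11)) = (-5, -6, 11)

Answer: -5 -6 11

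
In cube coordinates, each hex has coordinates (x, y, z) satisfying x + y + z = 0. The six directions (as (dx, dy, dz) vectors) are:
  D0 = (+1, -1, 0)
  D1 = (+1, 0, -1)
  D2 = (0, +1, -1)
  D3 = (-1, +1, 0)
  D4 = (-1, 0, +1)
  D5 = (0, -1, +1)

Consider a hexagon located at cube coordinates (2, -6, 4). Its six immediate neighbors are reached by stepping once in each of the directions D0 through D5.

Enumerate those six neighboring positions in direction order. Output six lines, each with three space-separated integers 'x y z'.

Answer: 3 -7 4
3 -6 3
2 -5 3
1 -5 4
1 -6 5
2 -7 5

Derivation:
Center: (2, -6, 4). Add each direction:
  D0: (2, -6, 4) + (1, -1, 0) = (3, -7, 4)
  D1: (2, -6, 4) + (1, 0, -1) = (3, -6, 3)
  D2: (2, -6, 4) + (0, 1, -1) = (2, -5, 3)
  D3: (2, -6, 4) + (-1, 1, 0) = (1, -5, 4)
  D4: (2, -6, 4) + (-1, 0, 1) = (1, -6, 5)
  D5: (2, -6, 4) + (0, -1, 1) = (2, -7, 5)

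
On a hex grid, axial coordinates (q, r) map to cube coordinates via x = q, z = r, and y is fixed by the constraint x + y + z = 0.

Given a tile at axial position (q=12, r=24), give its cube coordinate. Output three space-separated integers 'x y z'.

Answer: 12 -36 24

Derivation:
x = q = 12
z = r = 24
y = -x - z = -(12) - (24) = -36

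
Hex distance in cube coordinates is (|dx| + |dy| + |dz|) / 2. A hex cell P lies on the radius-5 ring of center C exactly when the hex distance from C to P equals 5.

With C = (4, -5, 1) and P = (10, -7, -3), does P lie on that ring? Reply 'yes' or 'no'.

Answer: no

Derivation:
|px - cx| = |10 - 4| = 6
|py - cy| = |-7 - (-5)| = 2
|pz - cz| = |-3 - 1| = 4
distance = (6+2+4)/2 = 12/2 = 6
radius = 5; distance != radius -> no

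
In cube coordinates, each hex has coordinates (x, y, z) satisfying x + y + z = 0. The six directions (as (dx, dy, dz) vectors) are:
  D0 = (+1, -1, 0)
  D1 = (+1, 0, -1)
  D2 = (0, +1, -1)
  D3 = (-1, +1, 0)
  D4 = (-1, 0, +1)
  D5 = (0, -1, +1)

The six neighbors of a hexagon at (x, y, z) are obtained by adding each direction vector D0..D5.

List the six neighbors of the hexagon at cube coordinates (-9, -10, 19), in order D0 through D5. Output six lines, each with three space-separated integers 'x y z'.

Center: (-9, -10, 19). Add each direction:
  D0: (-9, -10, 19) + (1, -1, 0) = (-8, -11, 19)
  D1: (-9, -10, 19) + (1, 0, -1) = (-8, -10, 18)
  D2: (-9, -10, 19) + (0, 1, -1) = (-9, -9, 18)
  D3: (-9, -10, 19) + (-1, 1, 0) = (-10, -9, 19)
  D4: (-9, -10, 19) + (-1, 0, 1) = (-10, -10, 20)
  D5: (-9, -10, 19) + (0, -1, 1) = (-9, -11, 20)

Answer: -8 -11 19
-8 -10 18
-9 -9 18
-10 -9 19
-10 -10 20
-9 -11 20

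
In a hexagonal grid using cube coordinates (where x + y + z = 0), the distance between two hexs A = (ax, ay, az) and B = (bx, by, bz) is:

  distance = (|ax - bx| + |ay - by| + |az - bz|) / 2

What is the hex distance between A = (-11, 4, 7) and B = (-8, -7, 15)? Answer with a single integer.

Answer: 11

Derivation:
|ax - bx| = |-11 - (-8)| = 3
|ay - by| = |4 - (-7)| = 11
|az - bz| = |7 - 15| = 8
distance = (3 + 11 + 8) / 2 = 22 / 2 = 11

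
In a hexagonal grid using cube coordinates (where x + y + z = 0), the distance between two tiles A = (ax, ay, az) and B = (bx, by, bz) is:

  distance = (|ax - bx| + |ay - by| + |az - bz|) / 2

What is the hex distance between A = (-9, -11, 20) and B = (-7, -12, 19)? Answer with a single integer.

Answer: 2

Derivation:
|ax - bx| = |-9 - (-7)| = 2
|ay - by| = |-11 - (-12)| = 1
|az - bz| = |20 - 19| = 1
distance = (2 + 1 + 1) / 2 = 4 / 2 = 2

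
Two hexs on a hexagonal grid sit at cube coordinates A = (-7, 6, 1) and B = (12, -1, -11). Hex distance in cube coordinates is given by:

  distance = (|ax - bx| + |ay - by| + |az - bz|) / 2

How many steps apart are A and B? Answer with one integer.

|ax - bx| = |-7 - 12| = 19
|ay - by| = |6 - (-1)| = 7
|az - bz| = |1 - (-11)| = 12
distance = (19 + 7 + 12) / 2 = 38 / 2 = 19

Answer: 19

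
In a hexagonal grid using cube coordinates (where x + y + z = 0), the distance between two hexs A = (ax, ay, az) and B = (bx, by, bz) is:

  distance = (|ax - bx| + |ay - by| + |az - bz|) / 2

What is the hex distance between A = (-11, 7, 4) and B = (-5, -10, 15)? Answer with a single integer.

Answer: 17

Derivation:
|ax - bx| = |-11 - (-5)| = 6
|ay - by| = |7 - (-10)| = 17
|az - bz| = |4 - 15| = 11
distance = (6 + 17 + 11) / 2 = 34 / 2 = 17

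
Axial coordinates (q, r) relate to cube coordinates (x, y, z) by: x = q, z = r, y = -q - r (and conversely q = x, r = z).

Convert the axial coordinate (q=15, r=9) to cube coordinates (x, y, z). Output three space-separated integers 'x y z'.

Answer: 15 -24 9

Derivation:
x = q = 15
z = r = 9
y = -x - z = -(15) - (9) = -24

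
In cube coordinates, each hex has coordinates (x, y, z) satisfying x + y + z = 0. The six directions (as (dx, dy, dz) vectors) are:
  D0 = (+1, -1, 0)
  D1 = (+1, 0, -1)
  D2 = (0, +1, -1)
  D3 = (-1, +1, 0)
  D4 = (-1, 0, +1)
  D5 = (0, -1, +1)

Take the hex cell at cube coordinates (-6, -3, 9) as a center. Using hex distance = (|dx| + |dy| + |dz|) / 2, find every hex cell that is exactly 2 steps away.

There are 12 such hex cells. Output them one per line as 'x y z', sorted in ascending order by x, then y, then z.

Answer: -8 -3 11
-8 -2 10
-8 -1 9
-7 -4 11
-7 -1 8
-6 -5 11
-6 -1 7
-5 -5 10
-5 -2 7
-4 -5 9
-4 -4 8
-4 -3 7

Derivation:
Walk ring at distance 2 from (-6, -3, 9):
Start at center + D4*2 = (-8, -3, 11)
  hex 0: (-8, -3, 11)
  hex 1: (-7, -4, 11)
  hex 2: (-6, -5, 11)
  hex 3: (-5, -5, 10)
  hex 4: (-4, -5, 9)
  hex 5: (-4, -4, 8)
  hex 6: (-4, -3, 7)
  hex 7: (-5, -2, 7)
  hex 8: (-6, -1, 7)
  hex 9: (-7, -1, 8)
  hex 10: (-8, -1, 9)
  hex 11: (-8, -2, 10)
Sorted: 12 hexes.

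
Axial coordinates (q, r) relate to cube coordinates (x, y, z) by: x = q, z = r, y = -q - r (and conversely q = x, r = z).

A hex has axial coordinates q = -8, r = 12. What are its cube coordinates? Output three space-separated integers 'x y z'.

x = q = -8
z = r = 12
y = -x - z = -(-8) - (12) = -4

Answer: -8 -4 12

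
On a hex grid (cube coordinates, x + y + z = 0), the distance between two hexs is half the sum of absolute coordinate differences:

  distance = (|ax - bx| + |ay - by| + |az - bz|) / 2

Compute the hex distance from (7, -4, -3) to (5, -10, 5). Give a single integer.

|ax - bx| = |7 - 5| = 2
|ay - by| = |-4 - (-10)| = 6
|az - bz| = |-3 - 5| = 8
distance = (2 + 6 + 8) / 2 = 16 / 2 = 8

Answer: 8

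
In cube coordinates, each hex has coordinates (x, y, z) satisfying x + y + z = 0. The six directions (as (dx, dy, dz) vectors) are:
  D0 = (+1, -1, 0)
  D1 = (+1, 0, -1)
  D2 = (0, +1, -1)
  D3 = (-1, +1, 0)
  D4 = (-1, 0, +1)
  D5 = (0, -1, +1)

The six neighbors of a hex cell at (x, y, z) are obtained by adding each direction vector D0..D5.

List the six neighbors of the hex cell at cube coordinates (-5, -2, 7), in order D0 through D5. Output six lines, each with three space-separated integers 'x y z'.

Center: (-5, -2, 7). Add each direction:
  D0: (-5, -2, 7) + (1, -1, 0) = (-4, -3, 7)
  D1: (-5, -2, 7) + (1, 0, -1) = (-4, -2, 6)
  D2: (-5, -2, 7) + (0, 1, -1) = (-5, -1, 6)
  D3: (-5, -2, 7) + (-1, 1, 0) = (-6, -1, 7)
  D4: (-5, -2, 7) + (-1, 0, 1) = (-6, -2, 8)
  D5: (-5, -2, 7) + (0, -1, 1) = (-5, -3, 8)

Answer: -4 -3 7
-4 -2 6
-5 -1 6
-6 -1 7
-6 -2 8
-5 -3 8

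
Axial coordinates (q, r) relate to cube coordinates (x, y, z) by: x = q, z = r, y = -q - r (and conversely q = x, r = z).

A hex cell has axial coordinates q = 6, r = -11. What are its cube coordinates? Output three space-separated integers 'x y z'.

Answer: 6 5 -11

Derivation:
x = q = 6
z = r = -11
y = -x - z = -(6) - (-11) = 5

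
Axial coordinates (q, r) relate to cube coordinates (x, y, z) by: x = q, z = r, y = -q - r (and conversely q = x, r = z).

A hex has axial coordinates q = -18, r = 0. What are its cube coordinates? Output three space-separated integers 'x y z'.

x = q = -18
z = r = 0
y = -x - z = -(-18) - (0) = 18

Answer: -18 18 0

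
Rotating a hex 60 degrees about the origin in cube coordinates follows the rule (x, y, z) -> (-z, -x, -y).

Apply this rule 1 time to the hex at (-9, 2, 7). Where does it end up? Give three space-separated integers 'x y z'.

Start: (-9, 2, 7)
Step 1: (-9, 2, 7) -> (-(7), -(-9), -(2)) = (-7, 9, -2)

Answer: -7 9 -2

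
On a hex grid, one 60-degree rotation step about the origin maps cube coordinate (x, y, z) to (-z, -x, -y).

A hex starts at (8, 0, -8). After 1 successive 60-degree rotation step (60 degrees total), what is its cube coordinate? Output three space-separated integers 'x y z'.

Answer: 8 -8 0

Derivation:
Start: (8, 0, -8)
Step 1: (8, 0, -8) -> (-(-8), -(8), -(0)) = (8, -8, 0)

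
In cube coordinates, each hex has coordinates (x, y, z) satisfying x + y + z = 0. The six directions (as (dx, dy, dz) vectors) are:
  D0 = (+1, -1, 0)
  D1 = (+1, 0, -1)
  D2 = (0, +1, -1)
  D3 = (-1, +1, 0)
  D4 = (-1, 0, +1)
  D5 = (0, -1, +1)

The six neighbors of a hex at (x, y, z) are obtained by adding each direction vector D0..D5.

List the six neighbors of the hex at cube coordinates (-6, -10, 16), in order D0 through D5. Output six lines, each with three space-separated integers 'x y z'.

Center: (-6, -10, 16). Add each direction:
  D0: (-6, -10, 16) + (1, -1, 0) = (-5, -11, 16)
  D1: (-6, -10, 16) + (1, 0, -1) = (-5, -10, 15)
  D2: (-6, -10, 16) + (0, 1, -1) = (-6, -9, 15)
  D3: (-6, -10, 16) + (-1, 1, 0) = (-7, -9, 16)
  D4: (-6, -10, 16) + (-1, 0, 1) = (-7, -10, 17)
  D5: (-6, -10, 16) + (0, -1, 1) = (-6, -11, 17)

Answer: -5 -11 16
-5 -10 15
-6 -9 15
-7 -9 16
-7 -10 17
-6 -11 17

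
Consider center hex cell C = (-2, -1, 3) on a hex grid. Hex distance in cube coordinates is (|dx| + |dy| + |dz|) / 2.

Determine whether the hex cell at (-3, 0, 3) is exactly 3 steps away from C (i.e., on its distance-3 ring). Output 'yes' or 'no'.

|px - cx| = |-3 - (-2)| = 1
|py - cy| = |0 - (-1)| = 1
|pz - cz| = |3 - 3| = 0
distance = (1+1+0)/2 = 2/2 = 1
radius = 3; distance != radius -> no

Answer: no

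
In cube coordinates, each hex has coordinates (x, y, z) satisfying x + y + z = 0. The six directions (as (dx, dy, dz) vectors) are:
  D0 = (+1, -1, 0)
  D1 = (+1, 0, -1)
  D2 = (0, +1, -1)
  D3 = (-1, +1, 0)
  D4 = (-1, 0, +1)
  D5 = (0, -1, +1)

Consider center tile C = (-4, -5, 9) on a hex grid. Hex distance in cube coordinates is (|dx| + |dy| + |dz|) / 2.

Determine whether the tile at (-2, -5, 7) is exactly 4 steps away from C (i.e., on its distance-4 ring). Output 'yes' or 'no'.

Answer: no

Derivation:
|px - cx| = |-2 - (-4)| = 2
|py - cy| = |-5 - (-5)| = 0
|pz - cz| = |7 - 9| = 2
distance = (2+0+2)/2 = 4/2 = 2
radius = 4; distance != radius -> no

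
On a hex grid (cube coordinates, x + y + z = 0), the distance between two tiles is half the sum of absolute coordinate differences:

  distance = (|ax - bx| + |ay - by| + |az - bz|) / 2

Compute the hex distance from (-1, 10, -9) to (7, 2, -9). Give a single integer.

Answer: 8

Derivation:
|ax - bx| = |-1 - 7| = 8
|ay - by| = |10 - 2| = 8
|az - bz| = |-9 - (-9)| = 0
distance = (8 + 8 + 0) / 2 = 16 / 2 = 8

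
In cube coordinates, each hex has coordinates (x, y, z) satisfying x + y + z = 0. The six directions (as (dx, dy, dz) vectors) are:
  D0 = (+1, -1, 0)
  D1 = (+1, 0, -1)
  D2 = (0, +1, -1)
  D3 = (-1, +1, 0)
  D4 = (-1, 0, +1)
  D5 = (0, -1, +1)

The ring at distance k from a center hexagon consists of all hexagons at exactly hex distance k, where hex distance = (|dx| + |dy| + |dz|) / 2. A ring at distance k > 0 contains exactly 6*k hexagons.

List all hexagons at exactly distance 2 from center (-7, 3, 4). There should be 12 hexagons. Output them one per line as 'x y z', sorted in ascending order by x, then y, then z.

Walk ring at distance 2 from (-7, 3, 4):
Start at center + D4*2 = (-9, 3, 6)
  hex 0: (-9, 3, 6)
  hex 1: (-8, 2, 6)
  hex 2: (-7, 1, 6)
  hex 3: (-6, 1, 5)
  hex 4: (-5, 1, 4)
  hex 5: (-5, 2, 3)
  hex 6: (-5, 3, 2)
  hex 7: (-6, 4, 2)
  hex 8: (-7, 5, 2)
  hex 9: (-8, 5, 3)
  hex 10: (-9, 5, 4)
  hex 11: (-9, 4, 5)
Sorted: 12 hexes.

Answer: -9 3 6
-9 4 5
-9 5 4
-8 2 6
-8 5 3
-7 1 6
-7 5 2
-6 1 5
-6 4 2
-5 1 4
-5 2 3
-5 3 2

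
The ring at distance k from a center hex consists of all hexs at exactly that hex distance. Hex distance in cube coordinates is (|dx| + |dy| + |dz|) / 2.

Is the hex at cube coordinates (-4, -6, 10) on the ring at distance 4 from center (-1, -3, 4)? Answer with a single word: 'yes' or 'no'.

Answer: no

Derivation:
|px - cx| = |-4 - (-1)| = 3
|py - cy| = |-6 - (-3)| = 3
|pz - cz| = |10 - 4| = 6
distance = (3+3+6)/2 = 12/2 = 6
radius = 4; distance != radius -> no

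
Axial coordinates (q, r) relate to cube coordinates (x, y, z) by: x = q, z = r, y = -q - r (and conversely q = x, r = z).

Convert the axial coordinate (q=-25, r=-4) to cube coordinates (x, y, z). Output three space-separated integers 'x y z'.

Answer: -25 29 -4

Derivation:
x = q = -25
z = r = -4
y = -x - z = -(-25) - (-4) = 29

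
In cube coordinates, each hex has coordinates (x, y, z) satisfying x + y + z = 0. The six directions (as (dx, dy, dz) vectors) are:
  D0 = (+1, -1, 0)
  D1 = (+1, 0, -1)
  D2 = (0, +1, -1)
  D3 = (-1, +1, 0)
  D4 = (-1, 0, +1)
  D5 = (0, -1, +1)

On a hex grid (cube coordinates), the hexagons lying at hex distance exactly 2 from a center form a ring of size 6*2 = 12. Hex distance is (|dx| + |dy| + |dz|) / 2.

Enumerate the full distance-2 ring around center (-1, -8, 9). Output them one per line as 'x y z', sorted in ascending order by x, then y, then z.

Answer: -3 -8 11
-3 -7 10
-3 -6 9
-2 -9 11
-2 -6 8
-1 -10 11
-1 -6 7
0 -10 10
0 -7 7
1 -10 9
1 -9 8
1 -8 7

Derivation:
Walk ring at distance 2 from (-1, -8, 9):
Start at center + D4*2 = (-3, -8, 11)
  hex 0: (-3, -8, 11)
  hex 1: (-2, -9, 11)
  hex 2: (-1, -10, 11)
  hex 3: (0, -10, 10)
  hex 4: (1, -10, 9)
  hex 5: (1, -9, 8)
  hex 6: (1, -8, 7)
  hex 7: (0, -7, 7)
  hex 8: (-1, -6, 7)
  hex 9: (-2, -6, 8)
  hex 10: (-3, -6, 9)
  hex 11: (-3, -7, 10)
Sorted: 12 hexes.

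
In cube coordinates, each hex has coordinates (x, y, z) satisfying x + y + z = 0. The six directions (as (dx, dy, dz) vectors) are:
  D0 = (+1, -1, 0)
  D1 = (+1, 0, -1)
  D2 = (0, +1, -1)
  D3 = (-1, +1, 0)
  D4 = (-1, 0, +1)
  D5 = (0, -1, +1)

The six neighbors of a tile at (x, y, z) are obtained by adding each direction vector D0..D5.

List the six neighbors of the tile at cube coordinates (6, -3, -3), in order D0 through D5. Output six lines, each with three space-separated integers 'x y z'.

Center: (6, -3, -3). Add each direction:
  D0: (6, -3, -3) + (1, -1, 0) = (7, -4, -3)
  D1: (6, -3, -3) + (1, 0, -1) = (7, -3, -4)
  D2: (6, -3, -3) + (0, 1, -1) = (6, -2, -4)
  D3: (6, -3, -3) + (-1, 1, 0) = (5, -2, -3)
  D4: (6, -3, -3) + (-1, 0, 1) = (5, -3, -2)
  D5: (6, -3, -3) + (0, -1, 1) = (6, -4, -2)

Answer: 7 -4 -3
7 -3 -4
6 -2 -4
5 -2 -3
5 -3 -2
6 -4 -2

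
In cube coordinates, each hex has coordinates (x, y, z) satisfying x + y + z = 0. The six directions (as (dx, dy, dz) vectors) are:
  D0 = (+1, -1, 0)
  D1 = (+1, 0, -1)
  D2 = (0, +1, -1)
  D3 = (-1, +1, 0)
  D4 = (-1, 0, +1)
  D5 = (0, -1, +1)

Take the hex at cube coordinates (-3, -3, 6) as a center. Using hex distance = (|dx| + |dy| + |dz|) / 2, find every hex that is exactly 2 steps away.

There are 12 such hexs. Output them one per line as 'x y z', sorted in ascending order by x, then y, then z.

Answer: -5 -3 8
-5 -2 7
-5 -1 6
-4 -4 8
-4 -1 5
-3 -5 8
-3 -1 4
-2 -5 7
-2 -2 4
-1 -5 6
-1 -4 5
-1 -3 4

Derivation:
Walk ring at distance 2 from (-3, -3, 6):
Start at center + D4*2 = (-5, -3, 8)
  hex 0: (-5, -3, 8)
  hex 1: (-4, -4, 8)
  hex 2: (-3, -5, 8)
  hex 3: (-2, -5, 7)
  hex 4: (-1, -5, 6)
  hex 5: (-1, -4, 5)
  hex 6: (-1, -3, 4)
  hex 7: (-2, -2, 4)
  hex 8: (-3, -1, 4)
  hex 9: (-4, -1, 5)
  hex 10: (-5, -1, 6)
  hex 11: (-5, -2, 7)
Sorted: 12 hexes.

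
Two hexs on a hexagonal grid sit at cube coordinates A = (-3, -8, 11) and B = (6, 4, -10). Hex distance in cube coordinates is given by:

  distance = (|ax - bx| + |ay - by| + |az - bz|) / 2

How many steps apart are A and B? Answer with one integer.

|ax - bx| = |-3 - 6| = 9
|ay - by| = |-8 - 4| = 12
|az - bz| = |11 - (-10)| = 21
distance = (9 + 12 + 21) / 2 = 42 / 2 = 21

Answer: 21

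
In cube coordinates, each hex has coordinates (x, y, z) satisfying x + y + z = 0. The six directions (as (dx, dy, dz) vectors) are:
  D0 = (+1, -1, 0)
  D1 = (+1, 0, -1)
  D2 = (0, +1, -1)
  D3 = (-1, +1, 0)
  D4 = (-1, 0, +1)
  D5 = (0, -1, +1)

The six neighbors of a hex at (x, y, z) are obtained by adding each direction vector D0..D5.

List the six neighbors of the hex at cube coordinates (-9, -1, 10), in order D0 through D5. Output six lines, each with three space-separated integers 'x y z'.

Center: (-9, -1, 10). Add each direction:
  D0: (-9, -1, 10) + (1, -1, 0) = (-8, -2, 10)
  D1: (-9, -1, 10) + (1, 0, -1) = (-8, -1, 9)
  D2: (-9, -1, 10) + (0, 1, -1) = (-9, 0, 9)
  D3: (-9, -1, 10) + (-1, 1, 0) = (-10, 0, 10)
  D4: (-9, -1, 10) + (-1, 0, 1) = (-10, -1, 11)
  D5: (-9, -1, 10) + (0, -1, 1) = (-9, -2, 11)

Answer: -8 -2 10
-8 -1 9
-9 0 9
-10 0 10
-10 -1 11
-9 -2 11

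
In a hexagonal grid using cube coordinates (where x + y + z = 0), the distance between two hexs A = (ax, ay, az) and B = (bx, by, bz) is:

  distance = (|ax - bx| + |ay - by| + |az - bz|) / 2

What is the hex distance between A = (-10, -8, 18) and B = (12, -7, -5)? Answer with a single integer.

Answer: 23

Derivation:
|ax - bx| = |-10 - 12| = 22
|ay - by| = |-8 - (-7)| = 1
|az - bz| = |18 - (-5)| = 23
distance = (22 + 1 + 23) / 2 = 46 / 2 = 23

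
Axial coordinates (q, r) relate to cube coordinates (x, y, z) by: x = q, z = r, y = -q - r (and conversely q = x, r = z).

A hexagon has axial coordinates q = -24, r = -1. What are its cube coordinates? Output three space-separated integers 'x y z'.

x = q = -24
z = r = -1
y = -x - z = -(-24) - (-1) = 25

Answer: -24 25 -1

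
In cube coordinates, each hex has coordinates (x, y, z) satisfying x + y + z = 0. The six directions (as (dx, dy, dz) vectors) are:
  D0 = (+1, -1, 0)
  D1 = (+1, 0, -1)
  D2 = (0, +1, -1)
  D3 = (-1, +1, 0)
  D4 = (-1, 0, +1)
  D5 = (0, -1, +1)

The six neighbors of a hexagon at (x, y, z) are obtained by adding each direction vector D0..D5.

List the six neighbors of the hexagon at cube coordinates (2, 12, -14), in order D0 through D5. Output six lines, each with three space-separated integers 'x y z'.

Center: (2, 12, -14). Add each direction:
  D0: (2, 12, -14) + (1, -1, 0) = (3, 11, -14)
  D1: (2, 12, -14) + (1, 0, -1) = (3, 12, -15)
  D2: (2, 12, -14) + (0, 1, -1) = (2, 13, -15)
  D3: (2, 12, -14) + (-1, 1, 0) = (1, 13, -14)
  D4: (2, 12, -14) + (-1, 0, 1) = (1, 12, -13)
  D5: (2, 12, -14) + (0, -1, 1) = (2, 11, -13)

Answer: 3 11 -14
3 12 -15
2 13 -15
1 13 -14
1 12 -13
2 11 -13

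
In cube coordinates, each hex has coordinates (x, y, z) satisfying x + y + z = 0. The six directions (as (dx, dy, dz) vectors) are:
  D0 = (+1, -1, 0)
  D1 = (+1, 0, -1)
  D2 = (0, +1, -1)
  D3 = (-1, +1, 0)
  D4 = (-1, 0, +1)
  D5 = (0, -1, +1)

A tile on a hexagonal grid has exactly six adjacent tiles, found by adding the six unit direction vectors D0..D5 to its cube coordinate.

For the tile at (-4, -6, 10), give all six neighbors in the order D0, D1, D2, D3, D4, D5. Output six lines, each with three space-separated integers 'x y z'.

Answer: -3 -7 10
-3 -6 9
-4 -5 9
-5 -5 10
-5 -6 11
-4 -7 11

Derivation:
Center: (-4, -6, 10). Add each direction:
  D0: (-4, -6, 10) + (1, -1, 0) = (-3, -7, 10)
  D1: (-4, -6, 10) + (1, 0, -1) = (-3, -6, 9)
  D2: (-4, -6, 10) + (0, 1, -1) = (-4, -5, 9)
  D3: (-4, -6, 10) + (-1, 1, 0) = (-5, -5, 10)
  D4: (-4, -6, 10) + (-1, 0, 1) = (-5, -6, 11)
  D5: (-4, -6, 10) + (0, -1, 1) = (-4, -7, 11)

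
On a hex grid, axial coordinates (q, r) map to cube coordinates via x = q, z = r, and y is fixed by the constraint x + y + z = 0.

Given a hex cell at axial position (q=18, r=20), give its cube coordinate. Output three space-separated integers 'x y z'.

x = q = 18
z = r = 20
y = -x - z = -(18) - (20) = -38

Answer: 18 -38 20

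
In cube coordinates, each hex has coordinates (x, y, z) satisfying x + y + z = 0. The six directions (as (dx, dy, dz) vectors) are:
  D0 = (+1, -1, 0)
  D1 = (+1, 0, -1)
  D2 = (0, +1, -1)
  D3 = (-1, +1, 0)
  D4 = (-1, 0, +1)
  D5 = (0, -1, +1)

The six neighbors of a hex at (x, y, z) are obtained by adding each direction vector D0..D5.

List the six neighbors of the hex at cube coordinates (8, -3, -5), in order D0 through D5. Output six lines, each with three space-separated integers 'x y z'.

Center: (8, -3, -5). Add each direction:
  D0: (8, -3, -5) + (1, -1, 0) = (9, -4, -5)
  D1: (8, -3, -5) + (1, 0, -1) = (9, -3, -6)
  D2: (8, -3, -5) + (0, 1, -1) = (8, -2, -6)
  D3: (8, -3, -5) + (-1, 1, 0) = (7, -2, -5)
  D4: (8, -3, -5) + (-1, 0, 1) = (7, -3, -4)
  D5: (8, -3, -5) + (0, -1, 1) = (8, -4, -4)

Answer: 9 -4 -5
9 -3 -6
8 -2 -6
7 -2 -5
7 -3 -4
8 -4 -4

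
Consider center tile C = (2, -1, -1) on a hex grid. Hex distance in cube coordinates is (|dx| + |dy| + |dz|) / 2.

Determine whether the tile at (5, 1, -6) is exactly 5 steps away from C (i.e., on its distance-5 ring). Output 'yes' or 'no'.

Answer: yes

Derivation:
|px - cx| = |5 - 2| = 3
|py - cy| = |1 - (-1)| = 2
|pz - cz| = |-6 - (-1)| = 5
distance = (3+2+5)/2 = 10/2 = 5
radius = 5; distance == radius -> yes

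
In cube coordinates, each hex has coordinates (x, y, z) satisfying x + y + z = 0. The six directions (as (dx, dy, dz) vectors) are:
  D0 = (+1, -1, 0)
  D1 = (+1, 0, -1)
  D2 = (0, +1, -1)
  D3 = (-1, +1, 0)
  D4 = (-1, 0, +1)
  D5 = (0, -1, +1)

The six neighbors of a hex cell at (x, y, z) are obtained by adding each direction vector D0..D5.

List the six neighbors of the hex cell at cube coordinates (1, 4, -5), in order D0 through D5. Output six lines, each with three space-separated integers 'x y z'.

Answer: 2 3 -5
2 4 -6
1 5 -6
0 5 -5
0 4 -4
1 3 -4

Derivation:
Center: (1, 4, -5). Add each direction:
  D0: (1, 4, -5) + (1, -1, 0) = (2, 3, -5)
  D1: (1, 4, -5) + (1, 0, -1) = (2, 4, -6)
  D2: (1, 4, -5) + (0, 1, -1) = (1, 5, -6)
  D3: (1, 4, -5) + (-1, 1, 0) = (0, 5, -5)
  D4: (1, 4, -5) + (-1, 0, 1) = (0, 4, -4)
  D5: (1, 4, -5) + (0, -1, 1) = (1, 3, -4)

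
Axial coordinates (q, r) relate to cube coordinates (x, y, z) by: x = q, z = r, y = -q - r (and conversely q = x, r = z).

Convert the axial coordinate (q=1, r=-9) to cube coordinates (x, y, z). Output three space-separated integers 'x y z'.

x = q = 1
z = r = -9
y = -x - z = -(1) - (-9) = 8

Answer: 1 8 -9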